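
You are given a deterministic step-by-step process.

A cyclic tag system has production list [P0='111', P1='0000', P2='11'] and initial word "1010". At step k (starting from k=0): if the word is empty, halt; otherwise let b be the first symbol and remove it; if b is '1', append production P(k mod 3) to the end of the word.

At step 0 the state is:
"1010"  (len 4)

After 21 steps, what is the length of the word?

18

gen 0: "1010"  (len 4)
gen 1: "010111"  (len 6)
gen 2: "10111"  (len 5)
gen 3: "011111"  (len 6)
gen 4: "11111"  (len 5)
gen 5: "11110000"  (len 8)
gen 6: "111000011"  (len 9)
gen 7: "11000011111"  (len 11)
gen 8: "10000111110000"  (len 14)
gen 9: "000011111000011"  (len 15)
gen 10: "00011111000011"  (len 14)
gen 11: "0011111000011"  (len 13)
gen 12: "011111000011"  (len 12)
gen 13: "11111000011"  (len 11)
gen 14: "11110000110000"  (len 14)
gen 15: "111000011000011"  (len 15)
gen 16: "11000011000011111"  (len 17)
gen 17: "10000110000111110000"  (len 20)
gen 18: "000011000011111000011"  (len 21)
gen 19: "00011000011111000011"  (len 20)
gen 20: "0011000011111000011"  (len 19)
gen 21: "011000011111000011"  (len 18)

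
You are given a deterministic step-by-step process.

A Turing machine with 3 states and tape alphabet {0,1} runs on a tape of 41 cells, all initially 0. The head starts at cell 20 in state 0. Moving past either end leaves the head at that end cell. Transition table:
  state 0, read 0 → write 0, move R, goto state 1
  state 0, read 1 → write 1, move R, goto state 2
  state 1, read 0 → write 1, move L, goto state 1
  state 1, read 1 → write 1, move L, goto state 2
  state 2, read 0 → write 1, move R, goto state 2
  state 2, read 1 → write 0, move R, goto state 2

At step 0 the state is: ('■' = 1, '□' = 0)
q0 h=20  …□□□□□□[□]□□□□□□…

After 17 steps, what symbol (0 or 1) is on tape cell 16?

1

[0] q0 h=20  …□□□□□□[□]□□□□□□…
[1] q1 h=21  …□□□□□□[□]□□□□□□…
[2] q1 h=20  …□□□□□□[□]■□□□□□…
[3] q1 h=19  …□□□□□□[□]■■□□□□…
[4] q1 h=18  …□□□□□□[□]■■■□□□…
[5] q1 h=17  …□□□□□□[□]■■■■□□…
[6] q1 h=16  …□□□□□□[□]■■■■■□…
[7] q1 h=15  …□□□□□□[□]■■■■■■…
[8] q1 h=14  …□□□□□□[□]■■■■■■…
[9] q1 h=13  …□□□□□□[□]■■■■■■…
[10] q1 h=12  …□□□□□□[□]■■■■■■…
[11] q1 h=11  …□□□□□□[□]■■■■■■…
[12] q1 h=10  …□□□□□□[□]■■■■■■…
[13] q1 h= 9  …□□□□□□[□]■■■■■■…
[14] q1 h= 8  …□□□□□□[□]■■■■■■…
[15] q1 h= 7  …□□□□□□[□]■■■■■■…
[16] q1 h= 6  |□□□□□□[□]■■■■■■…
[17] q1 h= 5  |□□□□□[□]■■■■■■…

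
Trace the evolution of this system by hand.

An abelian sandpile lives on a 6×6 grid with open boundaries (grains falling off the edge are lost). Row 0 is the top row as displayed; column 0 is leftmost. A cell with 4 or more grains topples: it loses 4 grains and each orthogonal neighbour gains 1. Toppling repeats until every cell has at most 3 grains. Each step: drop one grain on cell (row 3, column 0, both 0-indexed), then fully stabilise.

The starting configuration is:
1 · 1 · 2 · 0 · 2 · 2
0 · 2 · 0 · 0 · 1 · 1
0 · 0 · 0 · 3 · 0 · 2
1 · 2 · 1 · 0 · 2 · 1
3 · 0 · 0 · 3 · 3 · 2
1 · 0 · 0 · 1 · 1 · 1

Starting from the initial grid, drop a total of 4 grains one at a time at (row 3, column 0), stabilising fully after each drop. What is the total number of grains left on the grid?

41

0) 1 · 1 · 2 · 0 · 2 · 2
0 · 2 · 0 · 0 · 1 · 1
0 · 0 · 0 · 3 · 0 · 2
1 · 2 · 1 · 0 · 2 · 1
3 · 0 · 0 · 3 · 3 · 2
1 · 0 · 0 · 1 · 1 · 1
1) 1 · 1 · 2 · 0 · 2 · 2
0 · 2 · 0 · 0 · 1 · 1
0 · 0 · 0 · 3 · 0 · 2
2 · 2 · 1 · 0 · 2 · 1
3 · 0 · 0 · 3 · 3 · 2
1 · 0 · 0 · 1 · 1 · 1
2) 1 · 1 · 2 · 0 · 2 · 2
0 · 2 · 0 · 0 · 1 · 1
0 · 0 · 0 · 3 · 0 · 2
3 · 2 · 1 · 0 · 2 · 1
3 · 0 · 0 · 3 · 3 · 2
1 · 0 · 0 · 1 · 1 · 1
3) 1 · 1 · 2 · 0 · 2 · 2
0 · 2 · 0 · 0 · 1 · 1
1 · 0 · 0 · 3 · 0 · 2
1 · 3 · 1 · 0 · 2 · 1
0 · 1 · 0 · 3 · 3 · 2
2 · 0 · 0 · 1 · 1 · 1
4) 1 · 1 · 2 · 0 · 2 · 2
0 · 2 · 0 · 0 · 1 · 1
1 · 0 · 0 · 3 · 0 · 2
2 · 3 · 1 · 0 · 2 · 1
0 · 1 · 0 · 3 · 3 · 2
2 · 0 · 0 · 1 · 1 · 1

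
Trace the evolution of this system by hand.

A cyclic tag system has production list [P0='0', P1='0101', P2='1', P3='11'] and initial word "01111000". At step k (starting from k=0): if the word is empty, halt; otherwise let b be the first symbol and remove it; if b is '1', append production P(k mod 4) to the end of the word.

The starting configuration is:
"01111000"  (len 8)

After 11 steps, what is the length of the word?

step 0: "01111000"  (len 8)
step 1: "1111000"  (len 7)
step 2: "1110000101"  (len 10)
step 3: "1100001011"  (len 10)
step 4: "10000101111"  (len 11)
step 5: "00001011110"  (len 11)
step 6: "0001011110"  (len 10)
step 7: "001011110"  (len 9)
step 8: "01011110"  (len 8)
step 9: "1011110"  (len 7)
step 10: "0111100101"  (len 10)
step 11: "111100101"  (len 9)

9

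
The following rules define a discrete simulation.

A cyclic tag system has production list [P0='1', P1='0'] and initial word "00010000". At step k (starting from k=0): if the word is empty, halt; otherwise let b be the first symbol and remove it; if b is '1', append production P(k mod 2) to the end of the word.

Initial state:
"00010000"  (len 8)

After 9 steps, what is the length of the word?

[0] "00010000"  (len 8)
[1] "0010000"  (len 7)
[2] "010000"  (len 6)
[3] "10000"  (len 5)
[4] "00000"  (len 5)
[5] "0000"  (len 4)
[6] "000"  (len 3)
[7] "00"  (len 2)
[8] "0"  (len 1)
[9] (halted — word empty)

0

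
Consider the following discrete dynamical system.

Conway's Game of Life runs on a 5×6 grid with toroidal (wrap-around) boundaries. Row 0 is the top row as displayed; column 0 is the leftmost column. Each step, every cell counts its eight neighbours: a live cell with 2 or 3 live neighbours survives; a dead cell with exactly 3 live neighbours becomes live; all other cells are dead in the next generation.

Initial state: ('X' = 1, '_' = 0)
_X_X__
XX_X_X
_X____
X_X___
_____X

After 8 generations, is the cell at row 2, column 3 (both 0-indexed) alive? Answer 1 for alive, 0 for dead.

1

gen 0: _X_X__
XX_X_X
_X____
X_X___
_____X
gen 1: _X___X
_X__X_
_____X
XX____
XXX___
gen 2: _____X
____XX
_X___X
__X__X
__X__X
gen 3: X____X
____XX
_____X
_XX_XX
X___XX
gen 4: ______
____X_
___X__
_X_X__
___X__
gen 5: ______
______
__XXX_
___XX_
__X___
gen 6: ______
___X__
__X_X_
____X_
___X__
gen 7: ______
___X__
____X_
____X_
______
gen 8: ______
______
___XX_
______
______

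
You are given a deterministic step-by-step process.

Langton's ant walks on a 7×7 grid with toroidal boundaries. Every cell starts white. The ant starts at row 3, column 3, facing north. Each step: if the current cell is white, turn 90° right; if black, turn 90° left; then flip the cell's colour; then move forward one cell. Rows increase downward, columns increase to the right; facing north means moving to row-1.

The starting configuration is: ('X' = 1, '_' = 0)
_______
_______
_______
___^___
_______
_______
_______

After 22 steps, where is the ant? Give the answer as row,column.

4,0

step 0: _______
_______
_______
___^___
_______
_______
_______
step 1: _______
_______
_______
___X>__
_______
_______
_______
step 2: _______
_______
_______
___XX__
____v__
_______
_______
step 3: _______
_______
_______
___XX__
___<X__
_______
_______
step 4: _______
_______
_______
___^X__
___XX__
_______
_______
step 5: _______
_______
_______
__<_X__
___XX__
_______
_______
step 6: _______
_______
__^____
__X_X__
___XX__
_______
_______
step 7: _______
_______
__X>___
__X_X__
___XX__
_______
_______
step 8: _______
_______
__XX___
__XvX__
___XX__
_______
_______
step 9: _______
_______
__XX___
__<XX__
___XX__
_______
_______
step 10: _______
_______
__XX___
___XX__
__vXX__
_______
_______
step 11: _______
_______
__XX___
___XX__
_<XXX__
_______
_______
step 12: _______
_______
__XX___
_^_XX__
_XXXX__
_______
_______
step 13: _______
_______
__XX___
_X>XX__
_XXXX__
_______
_______
step 14: _______
_______
__XX___
_XXXX__
_XvXX__
_______
_______
step 15: _______
_______
__XX___
_XXXX__
_X_>X__
_______
_______
step 16: _______
_______
__XX___
_XX^X__
_X__X__
_______
_______
step 17: _______
_______
__XX___
_X<_X__
_X__X__
_______
_______
step 18: _______
_______
__XX___
_X__X__
_Xv_X__
_______
_______
step 19: _______
_______
__XX___
_X__X__
_<X_X__
_______
_______
step 20: _______
_______
__XX___
_X__X__
__X_X__
_v_____
_______
step 21: _______
_______
__XX___
_X__X__
__X_X__
<X_____
_______
step 22: _______
_______
__XX___
_X__X__
^_X_X__
XX_____
_______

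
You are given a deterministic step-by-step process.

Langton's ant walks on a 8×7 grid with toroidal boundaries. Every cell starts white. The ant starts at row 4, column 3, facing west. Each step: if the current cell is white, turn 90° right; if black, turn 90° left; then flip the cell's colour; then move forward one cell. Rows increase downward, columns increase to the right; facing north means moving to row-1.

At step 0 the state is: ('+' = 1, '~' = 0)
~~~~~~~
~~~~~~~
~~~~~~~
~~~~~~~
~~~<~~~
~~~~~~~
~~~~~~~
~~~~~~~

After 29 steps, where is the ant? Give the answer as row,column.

5,5

t=0: ~~~~~~~
~~~~~~~
~~~~~~~
~~~~~~~
~~~<~~~
~~~~~~~
~~~~~~~
~~~~~~~
t=1: ~~~~~~~
~~~~~~~
~~~~~~~
~~~^~~~
~~~+~~~
~~~~~~~
~~~~~~~
~~~~~~~
t=2: ~~~~~~~
~~~~~~~
~~~~~~~
~~~+>~~
~~~+~~~
~~~~~~~
~~~~~~~
~~~~~~~
t=3: ~~~~~~~
~~~~~~~
~~~~~~~
~~~++~~
~~~+v~~
~~~~~~~
~~~~~~~
~~~~~~~
t=4: ~~~~~~~
~~~~~~~
~~~~~~~
~~~++~~
~~~<+~~
~~~~~~~
~~~~~~~
~~~~~~~
t=5: ~~~~~~~
~~~~~~~
~~~~~~~
~~~++~~
~~~~+~~
~~~v~~~
~~~~~~~
~~~~~~~
t=6: ~~~~~~~
~~~~~~~
~~~~~~~
~~~++~~
~~~~+~~
~~<+~~~
~~~~~~~
~~~~~~~
t=7: ~~~~~~~
~~~~~~~
~~~~~~~
~~~++~~
~~^~+~~
~~++~~~
~~~~~~~
~~~~~~~
t=8: ~~~~~~~
~~~~~~~
~~~~~~~
~~~++~~
~~+>+~~
~~++~~~
~~~~~~~
~~~~~~~
t=9: ~~~~~~~
~~~~~~~
~~~~~~~
~~~++~~
~~+++~~
~~+v~~~
~~~~~~~
~~~~~~~
t=10: ~~~~~~~
~~~~~~~
~~~~~~~
~~~++~~
~~+++~~
~~+~>~~
~~~~~~~
~~~~~~~
t=11: ~~~~~~~
~~~~~~~
~~~~~~~
~~~++~~
~~+++~~
~~+~+~~
~~~~v~~
~~~~~~~
t=12: ~~~~~~~
~~~~~~~
~~~~~~~
~~~++~~
~~+++~~
~~+~+~~
~~~<+~~
~~~~~~~
t=13: ~~~~~~~
~~~~~~~
~~~~~~~
~~~++~~
~~+++~~
~~+^+~~
~~~++~~
~~~~~~~
t=14: ~~~~~~~
~~~~~~~
~~~~~~~
~~~++~~
~~+++~~
~~++>~~
~~~++~~
~~~~~~~
t=15: ~~~~~~~
~~~~~~~
~~~~~~~
~~~++~~
~~++^~~
~~++~~~
~~~++~~
~~~~~~~
t=16: ~~~~~~~
~~~~~~~
~~~~~~~
~~~++~~
~~+<~~~
~~++~~~
~~~++~~
~~~~~~~
t=17: ~~~~~~~
~~~~~~~
~~~~~~~
~~~++~~
~~+~~~~
~~+v~~~
~~~++~~
~~~~~~~
t=18: ~~~~~~~
~~~~~~~
~~~~~~~
~~~++~~
~~+~~~~
~~+~>~~
~~~++~~
~~~~~~~
t=19: ~~~~~~~
~~~~~~~
~~~~~~~
~~~++~~
~~+~~~~
~~+~+~~
~~~+v~~
~~~~~~~
t=20: ~~~~~~~
~~~~~~~
~~~~~~~
~~~++~~
~~+~~~~
~~+~+~~
~~~+~>~
~~~~~~~
t=21: ~~~~~~~
~~~~~~~
~~~~~~~
~~~++~~
~~+~~~~
~~+~+~~
~~~+~+~
~~~~~v~
t=22: ~~~~~~~
~~~~~~~
~~~~~~~
~~~++~~
~~+~~~~
~~+~+~~
~~~+~+~
~~~~<+~
t=23: ~~~~~~~
~~~~~~~
~~~~~~~
~~~++~~
~~+~~~~
~~+~+~~
~~~+^+~
~~~~++~
t=24: ~~~~~~~
~~~~~~~
~~~~~~~
~~~++~~
~~+~~~~
~~+~+~~
~~~++>~
~~~~++~
t=25: ~~~~~~~
~~~~~~~
~~~~~~~
~~~++~~
~~+~~~~
~~+~+^~
~~~++~~
~~~~++~
t=26: ~~~~~~~
~~~~~~~
~~~~~~~
~~~++~~
~~+~~~~
~~+~++>
~~~++~~
~~~~++~
t=27: ~~~~~~~
~~~~~~~
~~~~~~~
~~~++~~
~~+~~~~
~~+~+++
~~~++~v
~~~~++~
t=28: ~~~~~~~
~~~~~~~
~~~~~~~
~~~++~~
~~+~~~~
~~+~+++
~~~++<+
~~~~++~
t=29: ~~~~~~~
~~~~~~~
~~~~~~~
~~~++~~
~~+~~~~
~~+~+^+
~~~++++
~~~~++~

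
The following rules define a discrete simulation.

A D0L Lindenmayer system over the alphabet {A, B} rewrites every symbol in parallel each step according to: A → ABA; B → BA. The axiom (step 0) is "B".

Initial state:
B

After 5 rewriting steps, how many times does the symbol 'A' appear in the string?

k=0  B
k=1  BA
k=2  BAABA
k=3  BAABAABABAABA
k=4  BAABAABABAABAABABAABABAABAABABAABA
k=5  BAABAABABAABAABABAABABAABAABABAABAABABAABABAABAABABAABABAABAABABAABAABABAABABAABAABABAABA

55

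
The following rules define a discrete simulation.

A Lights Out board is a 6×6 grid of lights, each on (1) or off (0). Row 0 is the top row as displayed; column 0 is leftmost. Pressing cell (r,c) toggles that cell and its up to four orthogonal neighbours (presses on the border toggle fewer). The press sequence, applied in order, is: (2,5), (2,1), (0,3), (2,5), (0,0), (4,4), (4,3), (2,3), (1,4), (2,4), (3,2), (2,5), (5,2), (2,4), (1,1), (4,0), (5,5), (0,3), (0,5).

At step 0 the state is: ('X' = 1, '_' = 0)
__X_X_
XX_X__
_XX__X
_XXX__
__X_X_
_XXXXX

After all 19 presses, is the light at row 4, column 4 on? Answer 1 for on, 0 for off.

step 0: __X_X_
XX_X__
_XX__X
_XXX__
__X_X_
_XXXXX
step 1: __X_X_
XX_X_X
_XX_X_
_XXX_X
__X_X_
_XXXXX
step 2: __X_X_
X__X_X
X___X_
__XX_X
__X_X_
_XXXXX
step 3: ___X__
X____X
X___X_
__XX_X
__X_X_
_XXXXX
step 4: ___X__
X_____
X____X
__XX__
__X_X_
_XXXXX
step 5: XX_X__
______
X____X
__XX__
__X_X_
_XXXXX
step 6: XX_X__
______
X____X
__XXX_
__XX_X
_XXX_X
step 7: XX_X__
______
X____X
__X_X_
____XX
_XX__X
step 8: XX_X__
___X__
X_XXXX
__XXX_
____XX
_XX__X
step 9: XX_XX_
____XX
X_XX_X
__XXX_
____XX
_XX__X
step 10: XX_XX_
_____X
X_X_X_
__XX__
____XX
_XX__X
step 11: XX_XX_
_____X
X___X_
_X____
__X_XX
_XX__X
step 12: XX_XX_
______
X____X
_X___X
__X_XX
_XX__X
step 13: XX_XX_
______
X____X
_X___X
____XX
___X_X
step 14: XX_XX_
____X_
X__XX_
_X__XX
____XX
___X_X
step 15: X__XX_
XXX_X_
XX_XX_
_X__XX
____XX
___X_X
step 16: X__XX_
XXX_X_
XX_XX_
XX__XX
XX__XX
X__X_X
step 17: X__XX_
XXX_X_
XX_XX_
XX__XX
XX__X_
X__XX_
step 18: X_X___
XXXXX_
XX_XX_
XX__XX
XX__X_
X__XX_
step 19: X_X_XX
XXXXXX
XX_XX_
XX__XX
XX__X_
X__XX_

1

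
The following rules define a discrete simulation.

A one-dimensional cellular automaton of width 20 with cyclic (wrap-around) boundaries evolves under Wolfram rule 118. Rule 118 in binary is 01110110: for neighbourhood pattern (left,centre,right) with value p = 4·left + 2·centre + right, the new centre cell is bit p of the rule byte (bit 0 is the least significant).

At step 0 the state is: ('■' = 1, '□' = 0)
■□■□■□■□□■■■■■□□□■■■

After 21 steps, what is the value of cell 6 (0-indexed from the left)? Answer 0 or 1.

step 0: ■□■□■□■□□■■■■■□□□■■■
step 1: ■■■■■■■■■□□□□■■□■□□□
step 2: □□□□□□□□■■□□■□■■■■□■
step 3: ■□□□□□□■□■■■■■□□□■■■
step 4: ■■□□□□■■■□□□□■■□■□□□
step 5: □■■□□■□□■■□□■□■■■■□■
step 6: ■□■■■■■■□■■■■■□□□■■■
step 7: ■■□□□□□■■□□□□■■□■□□□
step 8: □■■□□□■□■■□□■□■■■■□■
step 9: ■□■■□■■■□■■■■■□□□■■■
step 10: ■■□■■□□■■□□□□■■□■□□□
step 11: □■■□■■■□■■□□■□■■■■□■
step 12: ■□■■□□■■□■■■■■□□□■■■
step 13: ■■□■■■□■■□□□□■■□■□□□
step 14: □■■□□■■□■■□□■□■■■■□■
step 15: ■□■■■□■■□■■■■■□□□■■■
step 16: ■■□□■■□■■□□□□■■□■□□□
step 17: □■■■□■■□■■□□■□■■■■□■
step 18: ■□□■■□■■□■■■■■□□□■■■
step 19: ■■■□■■□■■□□□□■■□■□□□
step 20: □□■■□■■□■■□□■□■■■■□■
step 21: ■■□■■□■■□■■■■■□□□■■■

1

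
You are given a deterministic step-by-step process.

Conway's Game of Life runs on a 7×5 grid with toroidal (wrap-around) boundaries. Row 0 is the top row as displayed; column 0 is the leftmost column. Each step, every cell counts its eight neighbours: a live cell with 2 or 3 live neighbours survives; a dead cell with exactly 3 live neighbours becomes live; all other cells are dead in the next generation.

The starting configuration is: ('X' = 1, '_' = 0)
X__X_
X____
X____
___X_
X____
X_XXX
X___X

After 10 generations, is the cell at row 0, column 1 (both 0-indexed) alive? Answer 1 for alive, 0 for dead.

1

k=0  X__X_
X____
X____
___X_
X____
X_XXX
X___X
k=1  XX___
XX___
____X
____X
XXX__
___X_
__X__
k=2  X_X__
_X__X
____X
_X_XX
XXXXX
___X_
_XX__
k=3  X_XX_
_X_XX
__X_X
_X___
_X___
_____
_XXX_
k=4  X____
_X___
_XX_X
XXX__
_____
_X___
_X_XX
k=5  XXX_X
_XX__
___X_
X_XX_
X_X__
X_X__
_XX_X
k=6  ____X
____X
___XX
__XX_
X_X__
X_X_X
____X
k=7  X__XX
X___X
__X_X
_XX__
X_X__
X___X
____X
k=8  ___X_
_X___
__X_X
X_X__
X_XXX
XX_XX
_____
k=9  _____
__XX_
X_XX_
X_X__
_____
_X___
X_XX_
k=10  _X__X
_XXXX
_____
__XXX
_X___
_XX__
_XX__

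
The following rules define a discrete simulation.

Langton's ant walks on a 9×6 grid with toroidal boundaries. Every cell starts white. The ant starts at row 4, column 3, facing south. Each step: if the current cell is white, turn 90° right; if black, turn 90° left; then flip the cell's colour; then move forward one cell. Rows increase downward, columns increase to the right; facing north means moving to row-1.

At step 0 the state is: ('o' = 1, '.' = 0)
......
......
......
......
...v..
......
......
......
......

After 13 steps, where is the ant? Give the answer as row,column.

4,4

[0] ......
......
......
......
...v..
......
......
......
......
[1] ......
......
......
......
..<o..
......
......
......
......
[2] ......
......
......
..^...
..oo..
......
......
......
......
[3] ......
......
......
..o>..
..oo..
......
......
......
......
[4] ......
......
......
..oo..
..ov..
......
......
......
......
[5] ......
......
......
..oo..
..o.>.
......
......
......
......
[6] ......
......
......
..oo..
..o.o.
....v.
......
......
......
[7] ......
......
......
..oo..
..o.o.
...<o.
......
......
......
[8] ......
......
......
..oo..
..o^o.
...oo.
......
......
......
[9] ......
......
......
..oo..
..oo>.
...oo.
......
......
......
[10] ......
......
......
..oo^.
..oo..
...oo.
......
......
......
[11] ......
......
......
..ooo>
..oo..
...oo.
......
......
......
[12] ......
......
......
..oooo
..oo.v
...oo.
......
......
......
[13] ......
......
......
..oooo
..oo<o
...oo.
......
......
......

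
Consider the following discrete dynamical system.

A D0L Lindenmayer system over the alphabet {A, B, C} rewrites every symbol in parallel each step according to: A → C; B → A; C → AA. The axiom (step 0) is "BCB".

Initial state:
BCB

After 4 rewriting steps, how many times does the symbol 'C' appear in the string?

gen 0: BCB
gen 1: AAAA
gen 2: CCCC
gen 3: AAAAAAAA
gen 4: CCCCCCCC

8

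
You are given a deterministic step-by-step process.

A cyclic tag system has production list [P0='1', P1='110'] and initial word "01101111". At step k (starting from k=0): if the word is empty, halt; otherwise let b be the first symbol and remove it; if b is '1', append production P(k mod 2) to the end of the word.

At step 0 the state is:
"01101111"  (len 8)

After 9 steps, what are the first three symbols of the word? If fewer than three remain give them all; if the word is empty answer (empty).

101

k=0  "01101111"  (len 8)
k=1  "1101111"  (len 7)
k=2  "101111110"  (len 9)
k=3  "011111101"  (len 9)
k=4  "11111101"  (len 8)
k=5  "11111011"  (len 8)
k=6  "1111011110"  (len 10)
k=7  "1110111101"  (len 10)
k=8  "110111101110"  (len 12)
k=9  "101111011101"  (len 12)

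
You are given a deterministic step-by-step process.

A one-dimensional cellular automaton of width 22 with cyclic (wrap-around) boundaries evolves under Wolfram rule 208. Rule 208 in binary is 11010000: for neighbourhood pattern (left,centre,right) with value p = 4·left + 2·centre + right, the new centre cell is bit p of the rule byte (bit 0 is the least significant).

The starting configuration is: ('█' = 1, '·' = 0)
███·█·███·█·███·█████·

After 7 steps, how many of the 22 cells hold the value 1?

0) ███·█·███·█·███·█████·
1) ·██····██····██··████·
2) ··██····██····██··████
3) █··██····██····██··███
4) ██··██····██····██··██
5) ███··██····██····██··█
6) ████··██····██····██··
7) ·████··██····██····██·

10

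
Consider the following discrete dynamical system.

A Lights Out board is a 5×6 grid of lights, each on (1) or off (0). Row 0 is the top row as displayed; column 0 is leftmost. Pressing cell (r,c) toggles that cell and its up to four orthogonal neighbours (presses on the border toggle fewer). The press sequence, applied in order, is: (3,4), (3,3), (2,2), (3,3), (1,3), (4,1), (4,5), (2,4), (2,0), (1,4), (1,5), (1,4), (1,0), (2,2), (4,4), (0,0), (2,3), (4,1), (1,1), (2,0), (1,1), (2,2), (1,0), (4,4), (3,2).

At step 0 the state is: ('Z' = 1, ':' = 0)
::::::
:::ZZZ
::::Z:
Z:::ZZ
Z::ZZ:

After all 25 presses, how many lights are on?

0) ::::::
:::ZZZ
::::Z:
Z:::ZZ
Z::ZZ:
1) ::::::
:::ZZZ
::::::
Z::Z::
Z::Z::
2) ::::::
:::ZZZ
:::Z::
Z:Z:Z:
Z:::::
3) ::::::
::ZZZZ
:ZZ:::
Z:::Z:
Z:::::
4) ::::::
::ZZZZ
:ZZZ::
Z:ZZ::
Z::Z::
5) :::Z::
:::::Z
:ZZ:::
Z:ZZ::
Z::Z::
6) :::Z::
:::::Z
:ZZ:::
ZZZZ::
:ZZZ::
7) :::Z::
:::::Z
:ZZ:::
ZZZZ:Z
:ZZZZZ
8) :::Z::
::::ZZ
:ZZZZZ
ZZZZZZ
:ZZZZZ
9) :::Z::
Z:::ZZ
Z:ZZZZ
:ZZZZZ
:ZZZZZ
10) :::ZZ:
Z::Z::
Z:ZZ:Z
:ZZZZZ
:ZZZZZ
11) :::ZZZ
Z::ZZZ
Z:ZZ::
:ZZZZZ
:ZZZZZ
12) :::Z:Z
Z:::::
Z:ZZZ:
:ZZZZZ
:ZZZZZ
13) Z::Z:Z
:Z::::
::ZZZ:
:ZZZZZ
:ZZZZZ
14) Z::Z:Z
:ZZ:::
:Z::Z:
:Z:ZZZ
:ZZZZZ
15) Z::Z:Z
:ZZ:::
:Z::Z:
:Z:Z:Z
:ZZ:::
16) :Z:Z:Z
ZZZ:::
:Z::Z:
:Z:Z:Z
:ZZ:::
17) :Z:Z:Z
ZZZZ::
:ZZZ::
:Z:::Z
:ZZ:::
18) :Z:Z:Z
ZZZZ::
:ZZZ::
:::::Z
Z:::::
19) :::Z:Z
:::Z::
::ZZ::
:::::Z
Z:::::
20) :::Z:Z
Z::Z::
ZZZZ::
Z::::Z
Z:::::
21) :Z:Z:Z
:ZZZ::
Z:ZZ::
Z::::Z
Z:::::
22) :Z:Z:Z
:Z:Z::
ZZ::::
Z:Z::Z
Z:::::
23) ZZ:Z:Z
Z::Z::
:Z::::
Z:Z::Z
Z:::::
24) ZZ:Z:Z
Z::Z::
:Z::::
Z:Z:ZZ
Z::ZZZ
25) ZZ:Z:Z
Z::Z::
:ZZ:::
ZZ:ZZZ
Z:ZZZZ

18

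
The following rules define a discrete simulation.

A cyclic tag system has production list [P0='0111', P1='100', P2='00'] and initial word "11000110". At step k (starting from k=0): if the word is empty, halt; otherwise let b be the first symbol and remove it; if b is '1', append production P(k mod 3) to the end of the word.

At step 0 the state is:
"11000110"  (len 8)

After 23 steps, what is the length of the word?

gen 0: "11000110"  (len 8)
gen 1: "10001100111"  (len 11)
gen 2: "0001100111100"  (len 13)
gen 3: "001100111100"  (len 12)
gen 4: "01100111100"  (len 11)
gen 5: "1100111100"  (len 10)
gen 6: "10011110000"  (len 11)
gen 7: "00111100000111"  (len 14)
gen 8: "0111100000111"  (len 13)
gen 9: "111100000111"  (len 12)
gen 10: "111000001110111"  (len 15)
gen 11: "11000001110111100"  (len 17)
gen 12: "100000111011110000"  (len 18)
gen 13: "000001110111100000111"  (len 21)
gen 14: "00001110111100000111"  (len 20)
gen 15: "0001110111100000111"  (len 19)
gen 16: "001110111100000111"  (len 18)
gen 17: "01110111100000111"  (len 17)
gen 18: "1110111100000111"  (len 16)
gen 19: "1101111000001110111"  (len 19)
gen 20: "101111000001110111100"  (len 21)
gen 21: "0111100000111011110000"  (len 22)
gen 22: "111100000111011110000"  (len 21)
gen 23: "11100000111011110000100"  (len 23)

23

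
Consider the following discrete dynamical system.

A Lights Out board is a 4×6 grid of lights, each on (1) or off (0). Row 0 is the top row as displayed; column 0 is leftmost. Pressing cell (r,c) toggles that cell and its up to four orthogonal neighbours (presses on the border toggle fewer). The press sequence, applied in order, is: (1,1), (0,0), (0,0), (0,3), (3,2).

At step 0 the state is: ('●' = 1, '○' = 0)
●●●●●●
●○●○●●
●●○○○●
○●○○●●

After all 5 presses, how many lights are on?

0) ●●●●●●
●○●○●●
●●○○○●
○●○○●●
1) ●○●●●●
○●○○●●
●○○○○●
○●○○●●
2) ○●●●●●
●●○○●●
●○○○○●
○●○○●●
3) ●○●●●●
○●○○●●
●○○○○●
○●○○●●
4) ●○○○○●
○●○●●●
●○○○○●
○●○○●●
5) ●○○○○●
○●○●●●
●○●○○●
○○●●●●

13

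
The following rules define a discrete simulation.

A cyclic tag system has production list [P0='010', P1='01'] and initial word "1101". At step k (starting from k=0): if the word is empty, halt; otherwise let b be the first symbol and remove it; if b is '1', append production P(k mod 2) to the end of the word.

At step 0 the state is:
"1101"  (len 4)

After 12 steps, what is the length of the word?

7

0) "1101"  (len 4)
1) "101010"  (len 6)
2) "0101001"  (len 7)
3) "101001"  (len 6)
4) "0100101"  (len 7)
5) "100101"  (len 6)
6) "0010101"  (len 7)
7) "010101"  (len 6)
8) "10101"  (len 5)
9) "0101010"  (len 7)
10) "101010"  (len 6)
11) "01010010"  (len 8)
12) "1010010"  (len 7)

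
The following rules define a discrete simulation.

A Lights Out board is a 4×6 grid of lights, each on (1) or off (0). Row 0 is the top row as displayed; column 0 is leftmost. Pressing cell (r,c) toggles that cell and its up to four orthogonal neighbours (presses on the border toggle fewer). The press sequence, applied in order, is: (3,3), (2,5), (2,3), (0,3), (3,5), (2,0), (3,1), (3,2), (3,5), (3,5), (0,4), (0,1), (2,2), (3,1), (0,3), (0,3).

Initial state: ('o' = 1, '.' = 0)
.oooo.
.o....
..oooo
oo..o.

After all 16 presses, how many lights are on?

step 0: .oooo.
.o....
..oooo
oo..o.
step 1: .oooo.
.o....
..o.oo
oooo..
step 2: .oooo.
.o...o
..o...
oooo.o
step 3: .oooo.
.o.o.o
...oo.
ooo..o
step 4: .o....
.o...o
...oo.
ooo..o
step 5: .o....
.o...o
...ooo
ooo.o.
step 6: .o....
oo...o
oo.ooo
.oo.o.
step 7: .o....
oo...o
o..ooo
o...o.
step 8: .o....
oo...o
o.oooo
ooooo.
step 9: .o....
oo...o
o.ooo.
oooo.o
step 10: .o....
oo...o
o.oooo
ooooo.
step 11: .o.ooo
oo..oo
o.oooo
ooooo.
step 12: o.oooo
o...oo
o.oooo
ooooo.
step 13: o.oooo
o.o.oo
oo..oo
oo.oo.
step 14: o.oooo
o.o.oo
o...oo
..ooo.
step 15: o....o
o.oooo
o...oo
..ooo.
step 16: o.oooo
o.o.oo
o...oo
..ooo.

15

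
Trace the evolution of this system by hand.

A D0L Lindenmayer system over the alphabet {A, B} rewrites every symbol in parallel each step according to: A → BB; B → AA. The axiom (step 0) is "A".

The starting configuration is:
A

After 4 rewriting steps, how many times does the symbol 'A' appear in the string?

16

0) A
1) BB
2) AAAA
3) BBBBBBBB
4) AAAAAAAAAAAAAAAA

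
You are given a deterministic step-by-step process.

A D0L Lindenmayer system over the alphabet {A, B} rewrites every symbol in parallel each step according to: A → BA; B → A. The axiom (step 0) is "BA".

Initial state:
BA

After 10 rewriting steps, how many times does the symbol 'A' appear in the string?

144

step 0: BA
step 1: ABA
step 2: BAABA
step 3: ABABAABA
step 4: BAABAABABAABA
step 5: ABABAABABAABAABABAABA
step 6: BAABAABABAABAABABAABABAABAABABAABA
step 7: ABABAABABAABAABABAABABAABAABABAABAABABAABABAABAABABAABA
step 8: BAABAABABAABAABABAABABAABAABABAABAABABAABABAABAABABAABABAABAABABAABAABABAABABAABAABABAABA
step 9: ABABAABABAABAABABAABABAABAABABAABAABABAABABAABAABABAABABAA…ABAABABAABABAABAABABAABABAABAABABAABAABABAABABAABAABABAABA  (len 144)
step 10: BAABAABABAABAABABAABABAABAABABAABAABABAABABAABAABABAABABAA…ABAABABAABABAABAABABAABABAABAABABAABAABABAABABAABAABABAABA  (len 233)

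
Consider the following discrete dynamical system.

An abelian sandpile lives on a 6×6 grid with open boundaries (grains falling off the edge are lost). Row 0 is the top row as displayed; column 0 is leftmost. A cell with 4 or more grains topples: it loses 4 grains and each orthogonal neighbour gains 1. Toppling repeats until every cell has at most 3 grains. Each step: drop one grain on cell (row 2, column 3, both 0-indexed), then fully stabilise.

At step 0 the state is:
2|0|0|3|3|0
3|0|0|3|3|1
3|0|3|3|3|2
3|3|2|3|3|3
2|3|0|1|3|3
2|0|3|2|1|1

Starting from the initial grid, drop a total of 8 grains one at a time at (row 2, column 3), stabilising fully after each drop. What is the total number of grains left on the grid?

66

0) 2|0|0|3|3|0
3|0|0|3|3|1
3|0|3|3|3|2
3|3|2|3|3|3
2|3|0|1|3|3
2|0|3|2|1|1
1) 3|0|1|1|1|1
0|1|2|3|3|3
1|3|2|2|1|1
2|2|2|1|1|3
0|1|3|0|3|1
3|1|3|3|2|2
2) 3|0|1|1|1|1
0|1|2|3|3|3
1|3|2|3|1|1
2|2|2|1|1|3
0|1|3|0|3|1
3|1|3|3|2|2
3) 3|0|1|2|2|2
0|1|3|1|1|0
1|3|3|1|3|2
2|2|2|2|1|3
0|1|3|0|3|1
3|1|3|3|2|2
4) 3|0|1|2|2|2
0|1|3|1|1|0
1|3|3|2|3|2
2|2|2|2|1|3
0|1|3|0|3|1
3|1|3|3|2|2
5) 3|0|1|2|2|2
0|1|3|1|1|0
1|3|3|3|3|2
2|2|2|2|1|3
0|1|3|0|3|1
3|1|3|3|2|2
6) 3|0|2|2|2|2
0|3|0|3|2|0
2|0|2|2|0|3
2|3|3|3|2|3
0|1|3|0|3|1
3|1|3|3|2|2
7) 3|0|2|2|2|2
0|3|0|3|2|0
2|0|2|3|0|3
2|3|3|3|2|3
0|1|3|0|3|1
3|1|3|3|2|2
8) 3|0|2|3|2|2
0|3|2|0|3|0
2|2|0|3|1|3
3|0|3|1|3|3
0|3|1|3|3|1
3|2|1|0|3|2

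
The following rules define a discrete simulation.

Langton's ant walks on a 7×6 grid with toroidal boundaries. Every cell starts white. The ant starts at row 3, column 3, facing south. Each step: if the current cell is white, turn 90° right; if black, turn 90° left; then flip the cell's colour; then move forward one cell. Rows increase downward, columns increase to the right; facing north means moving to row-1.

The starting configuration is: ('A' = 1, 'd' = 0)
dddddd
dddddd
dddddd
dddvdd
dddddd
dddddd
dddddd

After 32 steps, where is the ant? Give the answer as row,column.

[0] dddddd
dddddd
dddddd
dddvdd
dddddd
dddddd
dddddd
[1] dddddd
dddddd
dddddd
dd<Add
dddddd
dddddd
dddddd
[2] dddddd
dddddd
dd^ddd
ddAAdd
dddddd
dddddd
dddddd
[3] dddddd
dddddd
ddA>dd
ddAAdd
dddddd
dddddd
dddddd
[4] dddddd
dddddd
ddAAdd
ddAvdd
dddddd
dddddd
dddddd
[5] dddddd
dddddd
ddAAdd
ddAd>d
dddddd
dddddd
dddddd
[6] dddddd
dddddd
ddAAdd
ddAdAd
ddddvd
dddddd
dddddd
[7] dddddd
dddddd
ddAAdd
ddAdAd
ddd<Ad
dddddd
dddddd
[8] dddddd
dddddd
ddAAdd
ddA^Ad
dddAAd
dddddd
dddddd
[9] dddddd
dddddd
ddAAdd
ddAA>d
dddAAd
dddddd
dddddd
[10] dddddd
dddddd
ddAA^d
ddAAdd
dddAAd
dddddd
dddddd
[11] dddddd
dddddd
ddAAA>
ddAAdd
dddAAd
dddddd
dddddd
[12] dddddd
dddddd
ddAAAA
ddAAdv
dddAAd
dddddd
dddddd
[13] dddddd
dddddd
ddAAAA
ddAA<A
dddAAd
dddddd
dddddd
[14] dddddd
dddddd
ddAA^A
ddAAAA
dddAAd
dddddd
dddddd
[15] dddddd
dddddd
ddA<dA
ddAAAA
dddAAd
dddddd
dddddd
[16] dddddd
dddddd
ddAddA
ddAvAA
dddAAd
dddddd
dddddd
[17] dddddd
dddddd
ddAddA
ddAd>A
dddAAd
dddddd
dddddd
[18] dddddd
dddddd
ddAd^A
ddAddA
dddAAd
dddddd
dddddd
[19] dddddd
dddddd
ddAdA>
ddAddA
dddAAd
dddddd
dddddd
[20] dddddd
ddddd^
ddAdAd
ddAddA
dddAAd
dddddd
dddddd
[21] dddddd
>ddddA
ddAdAd
ddAddA
dddAAd
dddddd
dddddd
[22] dddddd
AddddA
vdAdAd
ddAddA
dddAAd
dddddd
dddddd
[23] dddddd
AddddA
AdAdA<
ddAddA
dddAAd
dddddd
dddddd
[24] dddddd
Adddd^
AdAdAA
ddAddA
dddAAd
dddddd
dddddd
[25] dddddd
Addd<d
AdAdAA
ddAddA
dddAAd
dddddd
dddddd
[26] dddd^d
AdddAd
AdAdAA
ddAddA
dddAAd
dddddd
dddddd
[27] ddddA>
AdddAd
AdAdAA
ddAddA
dddAAd
dddddd
dddddd
[28] ddddAA
AdddAv
AdAdAA
ddAddA
dddAAd
dddddd
dddddd
[29] ddddAA
Addd<A
AdAdAA
ddAddA
dddAAd
dddddd
dddddd
[30] ddddAA
AddddA
AdAdvA
ddAddA
dddAAd
dddddd
dddddd
[31] ddddAA
AddddA
AdAdd>
ddAddA
dddAAd
dddddd
dddddd
[32] ddddAA
Adddd^
AdAddd
ddAddA
dddAAd
dddddd
dddddd

1,5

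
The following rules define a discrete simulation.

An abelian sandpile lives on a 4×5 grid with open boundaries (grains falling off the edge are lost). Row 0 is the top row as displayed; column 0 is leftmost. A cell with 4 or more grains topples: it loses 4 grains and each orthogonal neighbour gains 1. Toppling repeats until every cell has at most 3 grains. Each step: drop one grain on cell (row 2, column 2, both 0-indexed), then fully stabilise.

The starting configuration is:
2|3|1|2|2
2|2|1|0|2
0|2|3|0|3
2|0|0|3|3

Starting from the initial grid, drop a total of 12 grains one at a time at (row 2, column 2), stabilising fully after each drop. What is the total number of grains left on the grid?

39

k=0  2|3|1|2|2
2|2|1|0|2
0|2|3|0|3
2|0|0|3|3
k=1  2|3|1|2|2
2|2|2|0|2
0|3|0|1|3
2|0|1|3|3
k=2  2|3|1|2|2
2|2|2|0|2
0|3|1|1|3
2|0|1|3|3
k=3  2|3|1|2|2
2|2|2|0|2
0|3|2|1|3
2|0|1|3|3
k=4  2|3|1|2|2
2|2|2|0|2
0|3|3|1|3
2|0|1|3|3
k=5  2|3|1|2|2
2|3|3|0|2
1|0|1|2|3
2|1|2|3|3
k=6  2|3|1|2|2
2|3|3|0|2
1|0|2|2|3
2|1|2|3|3
k=7  2|3|1|2|2
2|3|3|0|2
1|0|3|2|3
2|1|2|3|3
k=8  3|0|3|2|2
3|1|1|1|2
1|2|1|3|3
2|1|3|3|3
k=9  3|0|3|2|2
3|1|1|1|2
1|2|2|3|3
2|1|3|3|3
k=10  3|0|3|2|2
3|1|1|1|2
1|2|3|3|3
2|1|3|3|3
k=11  3|0|3|2|2
3|1|2|2|3
1|3|2|2|1
2|2|1|2|1
k=12  3|0|3|2|2
3|1|2|2|3
1|3|3|2|1
2|2|1|2|1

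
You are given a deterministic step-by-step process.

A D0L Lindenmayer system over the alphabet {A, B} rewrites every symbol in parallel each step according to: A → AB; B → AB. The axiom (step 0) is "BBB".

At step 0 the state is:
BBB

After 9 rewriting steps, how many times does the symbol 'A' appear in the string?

[0] BBB
[1] ABABAB
[2] ABABABABABAB
[3] ABABABABABABABABABABABAB
[4] ABABABABABABABABABABABABABABABABABABABABABABABAB
[5] ABABABABABABABABABABABABABABABABABABABABABABABABABABABABABABABABABABABABABABABABABABABABABABABAB
[6] ABABABABABABABABABABABABABABABABABABABABABABABABABABABABAB…ABABABABABABABABABABABABABABABABABABABABABABABABABABABABAB  (len 192)
[7] ABABABABABABABABABABABABABABABABABABABABABABABABABABABABAB…ABABABABABABABABABABABABABABABABABABABABABABABABABABABABAB  (len 384)
[8] ABABABABABABABABABABABABABABABABABABABABABABABABABABABABAB…ABABABABABABABABABABABABABABABABABABABABABABABABABABABABAB  (len 768)
[9] ABABABABABABABABABABABABABABABABABABABABABABABABABABABABAB…ABABABABABABABABABABABABABABABABABABABABABABABABABABABABAB  (len 1536)

768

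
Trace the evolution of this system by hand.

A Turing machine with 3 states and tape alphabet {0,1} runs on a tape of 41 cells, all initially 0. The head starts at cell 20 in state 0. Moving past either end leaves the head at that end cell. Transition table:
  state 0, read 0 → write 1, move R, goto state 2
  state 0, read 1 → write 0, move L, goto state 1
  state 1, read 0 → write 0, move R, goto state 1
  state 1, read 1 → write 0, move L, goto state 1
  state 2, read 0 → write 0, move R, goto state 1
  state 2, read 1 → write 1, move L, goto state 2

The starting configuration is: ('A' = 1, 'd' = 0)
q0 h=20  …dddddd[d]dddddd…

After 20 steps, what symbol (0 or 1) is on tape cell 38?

step 0: q0 h=20  …dddddd[d]dddddd…
step 1: q2 h=21  …dddddA[d]dddddd…
step 2: q1 h=22  …ddddAd[d]dddddd…
step 3: q1 h=23  …dddAdd[d]dddddd…
step 4: q1 h=24  …ddAddd[d]dddddd…
step 5: q1 h=25  …dAdddd[d]dddddd…
step 6: q1 h=26  …Addddd[d]dddddd…
step 7: q1 h=27  …dddddd[d]dddddd…
step 8: q1 h=28  …dddddd[d]dddddd…
step 9: q1 h=29  …dddddd[d]dddddd…
step 10: q1 h=30  …dddddd[d]dddddd…
step 11: q1 h=31  …dddddd[d]dddddd…
step 12: q1 h=32  …dddddd[d]dddddd…
step 13: q1 h=33  …dddddd[d]dddddd…
step 14: q1 h=34  …dddddd[d]dddddd|
step 15: q1 h=35  …dddddd[d]ddddd|
step 16: q1 h=36  …dddddd[d]dddd|
step 17: q1 h=37  …dddddd[d]ddd|
step 18: q1 h=38  …dddddd[d]dd|
step 19: q1 h=39  …dddddd[d]d|
step 20: q1 h=40  …dddddd[d]|

0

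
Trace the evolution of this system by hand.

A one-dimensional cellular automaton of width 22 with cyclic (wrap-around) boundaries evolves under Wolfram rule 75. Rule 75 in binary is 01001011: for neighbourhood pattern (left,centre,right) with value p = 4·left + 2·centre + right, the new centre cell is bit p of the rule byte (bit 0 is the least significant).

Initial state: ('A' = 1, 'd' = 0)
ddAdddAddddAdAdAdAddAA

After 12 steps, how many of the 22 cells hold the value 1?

13

0) ddAdddAddddAdAdAdAddAA
1) dAddAAddAAAddddddddAAA
2) dddAAAdAAdAdAAAAAAAAdA
3) dAAAdAdAAdddAddddddAdd
4) AAdAdddAAdAAddAAAAAddA
5) dAdddAAAAdAAdAAdddAdAA
6) dddAAAddAdAAdAAdAAddAA
7) dAAAdAdAddAAdAAdAAdAAA
8) dAdAdddddAAAdAAdAAdAdA
9) dddddAAAAAdAdAAdAAdddd
10) AAAAAAdddAdddAAdAAdAAA
11) dddddAdAAddAAAAdAAdAdd
12) AAAAAddAAdAAddAdAAdddA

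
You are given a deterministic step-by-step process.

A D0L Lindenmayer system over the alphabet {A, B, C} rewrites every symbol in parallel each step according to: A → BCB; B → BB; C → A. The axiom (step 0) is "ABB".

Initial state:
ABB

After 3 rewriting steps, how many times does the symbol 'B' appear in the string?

t=0: ABB
t=1: BCBBBBB
t=2: BBABBBBBBBBBB
t=3: BBBBBCBBBBBBBBBBBBBBBBBBBBB

26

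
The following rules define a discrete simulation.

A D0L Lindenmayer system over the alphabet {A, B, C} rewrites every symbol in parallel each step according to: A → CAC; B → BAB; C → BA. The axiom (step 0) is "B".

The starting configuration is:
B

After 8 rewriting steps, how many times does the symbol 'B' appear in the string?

step 0: B
step 1: BAB
step 2: BABCACBAB
step 3: BABCACBABBACACBABABCACBAB
step 4: BABCACBABBACACBABABCACBABBABCACBACACBABABCACBABCACBABBACACBABABCACBAB
step 5: BABCACBABBACACBABABCACBABBABCACBACACBABABCACBABCACBABBACAC…CACBABABCACBABBABCACBACACBABABCACBABCACBABBACACBABABCACBAB  (len 189)
step 6: BABCACBABBACACBABABCACBABBABCACBACACBABABCACBABCACBABBACAC…CACBABABCACBABBABCACBACACBABABCACBABCACBABBACACBABABCACBAB  (len 517)
step 7: BABCACBABBACACBABABCACBABBABCACBACACBABABCACBABCACBABBACAC…CACBABABCACBABBABCACBACACBABABCACBABCACBABBACACBABABCACBAB  (len 1413)
step 8: BABCACBABBACACBABABCACBABBABCACBACACBABABCACBABCACBABBACAC…CACBABABCACBABBABCACBACACBABABCACBABCACBABBACACBABABCACBAB  (len 3861)

1414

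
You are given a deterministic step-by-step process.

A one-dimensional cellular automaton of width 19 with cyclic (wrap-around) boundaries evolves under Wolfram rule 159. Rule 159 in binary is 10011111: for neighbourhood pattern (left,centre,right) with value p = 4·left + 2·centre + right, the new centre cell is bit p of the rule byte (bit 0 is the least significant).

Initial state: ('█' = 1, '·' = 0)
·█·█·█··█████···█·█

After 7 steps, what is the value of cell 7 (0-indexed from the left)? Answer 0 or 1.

1

k=0  ·█·█·█··█████···█·█
k=1  ·█·█·███████·████·█
k=2  ·█·█·██████··███··█
k=3  ·█·█·█████·████·███
k=4  ·█·█·████··███··██·
k=5  ██·█·███·████·███·█
k=6  █··█·██··███··██··█
k=7  ·███·█·████·███·███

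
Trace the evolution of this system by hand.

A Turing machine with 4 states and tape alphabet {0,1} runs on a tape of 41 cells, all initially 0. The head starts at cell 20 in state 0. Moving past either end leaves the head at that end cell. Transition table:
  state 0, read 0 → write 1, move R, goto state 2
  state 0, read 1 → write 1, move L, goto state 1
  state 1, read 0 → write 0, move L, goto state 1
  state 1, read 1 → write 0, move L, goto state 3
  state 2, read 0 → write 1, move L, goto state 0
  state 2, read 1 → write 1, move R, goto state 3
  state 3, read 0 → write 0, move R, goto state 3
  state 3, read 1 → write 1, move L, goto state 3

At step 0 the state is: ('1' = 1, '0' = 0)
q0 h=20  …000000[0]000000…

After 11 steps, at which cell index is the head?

11

0) q0 h=20  …000000[0]000000…
1) q2 h=21  …000001[0]000000…
2) q0 h=20  …000000[1]100000…
3) q1 h=19  …000000[0]110000…
4) q1 h=18  …000000[0]011000…
5) q1 h=17  …000000[0]001100…
6) q1 h=16  …000000[0]000110…
7) q1 h=15  …000000[0]000011…
8) q1 h=14  …000000[0]000001…
9) q1 h=13  …000000[0]000000…
10) q1 h=12  …000000[0]000000…
11) q1 h=11  …000000[0]000000…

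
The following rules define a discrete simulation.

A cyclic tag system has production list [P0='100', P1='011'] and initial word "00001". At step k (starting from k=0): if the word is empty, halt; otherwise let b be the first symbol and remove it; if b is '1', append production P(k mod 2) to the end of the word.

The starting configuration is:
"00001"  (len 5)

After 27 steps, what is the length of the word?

11

t=0: "00001"  (len 5)
t=1: "0001"  (len 4)
t=2: "001"  (len 3)
t=3: "01"  (len 2)
t=4: "1"  (len 1)
t=5: "100"  (len 3)
t=6: "00011"  (len 5)
t=7: "0011"  (len 4)
t=8: "011"  (len 3)
t=9: "11"  (len 2)
t=10: "1011"  (len 4)
t=11: "011100"  (len 6)
t=12: "11100"  (len 5)
t=13: "1100100"  (len 7)
t=14: "100100011"  (len 9)
t=15: "00100011100"  (len 11)
t=16: "0100011100"  (len 10)
t=17: "100011100"  (len 9)
t=18: "00011100011"  (len 11)
t=19: "0011100011"  (len 10)
t=20: "011100011"  (len 9)
t=21: "11100011"  (len 8)
t=22: "1100011011"  (len 10)
t=23: "100011011100"  (len 12)
t=24: "00011011100011"  (len 14)
t=25: "0011011100011"  (len 13)
t=26: "011011100011"  (len 12)
t=27: "11011100011"  (len 11)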